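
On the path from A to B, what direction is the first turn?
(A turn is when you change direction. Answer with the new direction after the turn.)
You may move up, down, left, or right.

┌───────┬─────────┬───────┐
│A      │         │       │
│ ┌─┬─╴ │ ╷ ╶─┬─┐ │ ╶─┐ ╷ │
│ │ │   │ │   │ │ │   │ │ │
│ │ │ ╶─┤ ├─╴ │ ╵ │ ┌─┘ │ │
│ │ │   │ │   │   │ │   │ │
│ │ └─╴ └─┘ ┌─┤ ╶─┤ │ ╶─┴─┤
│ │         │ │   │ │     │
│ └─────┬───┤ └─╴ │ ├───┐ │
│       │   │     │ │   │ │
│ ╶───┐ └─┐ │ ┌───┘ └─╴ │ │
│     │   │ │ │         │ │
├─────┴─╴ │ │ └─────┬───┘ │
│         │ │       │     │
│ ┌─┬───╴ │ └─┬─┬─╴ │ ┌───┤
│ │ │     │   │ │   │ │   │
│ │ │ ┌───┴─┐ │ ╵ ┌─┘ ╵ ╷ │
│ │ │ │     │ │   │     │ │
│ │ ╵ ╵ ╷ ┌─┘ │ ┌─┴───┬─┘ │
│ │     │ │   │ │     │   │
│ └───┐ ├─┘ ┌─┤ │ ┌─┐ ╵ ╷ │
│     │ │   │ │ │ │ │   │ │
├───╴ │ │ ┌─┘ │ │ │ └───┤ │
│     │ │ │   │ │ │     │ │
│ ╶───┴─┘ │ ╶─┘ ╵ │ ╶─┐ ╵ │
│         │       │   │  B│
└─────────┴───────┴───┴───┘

Directions: right, right, right, down, left, down, right, down, right, right, up, right, up, left, up, right, right, right, down, down, left, down, right, down, left, left, down, down, right, right, right, down, left, down, left, down, down, down, down, right, up, up, up, right, right, down, right, up, right, down, down, down
First turn direction: down

Solution:

┌───────┬─────────┬───────┐
│A → → ↓│  ↱ → → ↓│       │
│ ┌─┬─╴ │ ╷ ╶─┬─┐ │ ╶─┐ ╷ │
│ │ │↓ ↲│ │↑ ↰│ │↓│   │ │ │
│ │ │ ╶─┤ ├─╴ │ ╵ │ ┌─┘ │ │
│ │ │↳ ↓│ │↱ ↑│↓ ↲│ │   │ │
│ │ └─╴ └─┘ ┌─┤ ╶─┤ │ ╶─┴─┤
│ │    ↳ → ↑│ │↳ ↓│ │     │
│ └─────┬───┤ └─╴ │ ├───┐ │
│       │   │↓ ← ↲│ │   │ │
│ ╶───┐ └─┐ │ ┌───┘ └─╴ │ │
│     │   │ │↓│         │ │
├─────┴─╴ │ │ └─────┬───┘ │
│         │ │↳ → → ↓│     │
│ ┌─┬───╴ │ └─┬─┬─╴ │ ┌───┤
│ │ │     │   │ │↓ ↲│ │   │
│ │ │ ┌───┴─┐ │ ╵ ┌─┘ ╵ ╷ │
│ │ │ │     │ │↓ ↲│     │ │
│ │ ╵ ╵ ╷ ┌─┘ │ ┌─┴───┬─┘ │
│ │     │ │   │↓│↱ → ↓│↱ ↓│
│ └───┐ ├─┘ ┌─┤ │ ┌─┐ ╵ ╷ │
│     │ │   │ │↓│↑│ │↳ ↑│↓│
├───╴ │ │ ┌─┘ │ │ │ └───┤ │
│     │ │ │   │↓│↑│     │↓│
│ ╶───┴─┘ │ ╶─┘ ╵ │ ╶─┐ ╵ │
│         │    ↳ ↑│   │  B│
└─────────┴───────┴───┴───┘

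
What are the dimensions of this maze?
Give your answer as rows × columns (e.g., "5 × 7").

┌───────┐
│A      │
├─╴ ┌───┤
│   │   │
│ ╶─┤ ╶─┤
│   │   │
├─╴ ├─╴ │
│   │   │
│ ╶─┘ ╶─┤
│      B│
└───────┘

Counting the maze dimensions:
Rows (vertical): 5
Columns (horizontal): 4
Dimensions: 5 × 4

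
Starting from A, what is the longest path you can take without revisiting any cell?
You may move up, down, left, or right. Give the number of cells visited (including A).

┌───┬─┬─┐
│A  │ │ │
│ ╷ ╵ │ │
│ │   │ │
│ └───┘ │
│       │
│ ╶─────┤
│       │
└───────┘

Finding longest simple path using DFS:
Start: (0, 0)
Longest path visits 8 cells
Path: A → down → down → right → right → right → up → up

Solution:

┌───┬─┬─┐
│A  │ │B│
│ ╷ ╵ │ │
│↓│   │↑│
│ └───┘ │
│↳ → → ↑│
│ ╶─────┤
│       │
└───────┘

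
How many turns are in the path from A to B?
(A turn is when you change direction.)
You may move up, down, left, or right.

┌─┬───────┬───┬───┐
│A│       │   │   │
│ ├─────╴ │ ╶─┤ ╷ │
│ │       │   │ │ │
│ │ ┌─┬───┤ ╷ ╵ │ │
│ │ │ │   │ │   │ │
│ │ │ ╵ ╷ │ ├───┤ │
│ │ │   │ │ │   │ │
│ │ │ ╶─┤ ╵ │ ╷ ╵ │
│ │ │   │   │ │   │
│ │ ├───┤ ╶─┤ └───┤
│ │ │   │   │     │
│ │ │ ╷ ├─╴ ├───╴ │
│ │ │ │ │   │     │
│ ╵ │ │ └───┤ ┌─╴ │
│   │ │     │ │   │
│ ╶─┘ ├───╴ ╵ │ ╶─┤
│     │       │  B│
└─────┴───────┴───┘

Directions: down, down, down, down, down, down, down, down, right, right, up, up, up, right, down, down, right, right, down, right, up, up, right, right, down, left, down, right
Number of turns: 13

Solution:

┌─┬───────┬───┬───┐
│A│       │   │   │
│ ├─────╴ │ ╶─┤ ╷ │
│↓│       │   │ │ │
│ │ ┌─┬───┤ ╷ ╵ │ │
│↓│ │ │   │ │   │ │
│ │ │ ╵ ╷ │ ├───┤ │
│↓│ │   │ │ │   │ │
│ │ │ ╶─┤ ╵ │ ╷ ╵ │
│↓│ │   │   │ │   │
│ │ ├───┤ ╶─┤ └───┤
│↓│ │↱ ↓│   │     │
│ │ │ ╷ ├─╴ ├───╴ │
│↓│ │↑│↓│   │↱ → ↓│
│ ╵ │ │ └───┤ ┌─╴ │
│↓  │↑│↳ → ↓│↑│↓ ↲│
│ ╶─┘ ├───╴ ╵ │ ╶─┤
│↳ → ↑│    ↳ ↑│↳ B│
└─────┴───────┴───┘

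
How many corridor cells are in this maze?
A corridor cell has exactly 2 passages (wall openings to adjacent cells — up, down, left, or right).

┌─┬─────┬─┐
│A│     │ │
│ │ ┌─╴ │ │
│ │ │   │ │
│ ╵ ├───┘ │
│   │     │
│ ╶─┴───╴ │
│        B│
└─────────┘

Counting cells with exactly 2 passages:
Total corridor cells: 14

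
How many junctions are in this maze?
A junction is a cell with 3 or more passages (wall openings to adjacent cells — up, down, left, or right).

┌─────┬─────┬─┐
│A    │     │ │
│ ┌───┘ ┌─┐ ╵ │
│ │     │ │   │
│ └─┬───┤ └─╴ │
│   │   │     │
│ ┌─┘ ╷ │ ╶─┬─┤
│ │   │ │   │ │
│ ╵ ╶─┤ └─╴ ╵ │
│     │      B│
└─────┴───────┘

Checking each cell for number of passages:

Junctions found (3+ passages):
  (1, 6): 3 passages
  (2, 0): 3 passages
  (2, 4): 3 passages
  (4, 1): 3 passages
  (4, 5): 3 passages
Total junctions: 5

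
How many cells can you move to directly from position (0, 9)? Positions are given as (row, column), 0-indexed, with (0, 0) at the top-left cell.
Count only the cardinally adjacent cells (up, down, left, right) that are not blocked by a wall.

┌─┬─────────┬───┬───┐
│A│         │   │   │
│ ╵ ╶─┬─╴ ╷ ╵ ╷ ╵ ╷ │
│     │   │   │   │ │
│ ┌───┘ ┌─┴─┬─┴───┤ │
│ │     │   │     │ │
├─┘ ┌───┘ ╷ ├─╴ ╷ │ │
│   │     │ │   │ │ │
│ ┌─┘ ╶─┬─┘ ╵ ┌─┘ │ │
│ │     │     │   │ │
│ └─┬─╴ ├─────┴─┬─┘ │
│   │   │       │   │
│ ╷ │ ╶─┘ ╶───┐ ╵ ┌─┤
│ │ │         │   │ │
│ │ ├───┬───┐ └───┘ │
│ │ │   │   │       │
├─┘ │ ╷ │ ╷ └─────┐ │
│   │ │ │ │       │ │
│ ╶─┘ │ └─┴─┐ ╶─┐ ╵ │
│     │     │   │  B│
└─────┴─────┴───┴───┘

Checking passable neighbors of (0, 9):
Neighbors: (1, 9), (0, 8)
Count: 2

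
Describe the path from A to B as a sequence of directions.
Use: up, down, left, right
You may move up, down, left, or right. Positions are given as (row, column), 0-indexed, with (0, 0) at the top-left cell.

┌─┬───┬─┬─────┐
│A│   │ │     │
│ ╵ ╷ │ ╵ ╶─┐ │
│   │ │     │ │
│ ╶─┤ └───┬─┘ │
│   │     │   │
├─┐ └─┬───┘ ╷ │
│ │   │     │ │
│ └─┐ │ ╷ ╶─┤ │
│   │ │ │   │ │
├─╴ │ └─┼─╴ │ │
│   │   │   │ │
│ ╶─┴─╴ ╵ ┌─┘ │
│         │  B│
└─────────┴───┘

Finding the path and converting it to directions:
Path through cells: (0,0) → (1,0) → (2,0) → (2,1) → (3,1) → (3,2) → (4,2) → (5,2) → (5,3) → (6,3) → (6,4) → (5,4) → (5,5) → (4,5) → (4,4) → (3,4) → (3,5) → (2,5) → (2,6) → (3,6) → (4,6) → (5,6) → (6,6)
Directions: down, down, right, down, right, down, down, right, down, right, up, right, up, left, up, right, up, right, down, down, down, down

Solution:

┌─┬───┬─┬─────┐
│A│   │ │     │
│ ╵ ╷ │ ╵ ╶─┐ │
│↓  │ │     │ │
│ ╶─┤ └───┬─┘ │
│↳ ↓│     │↱ ↓│
├─┐ └─┬───┘ ╷ │
│ │↳ ↓│  ↱ ↑│↓│
│ └─┐ │ ╷ ╶─┤ │
│   │↓│ │↑ ↰│↓│
├─╴ │ └─┼─╴ │ │
│   │↳ ↓│↱ ↑│↓│
│ ╶─┴─╴ ╵ ┌─┘ │
│      ↳ ↑│  B│
└─────────┴───┘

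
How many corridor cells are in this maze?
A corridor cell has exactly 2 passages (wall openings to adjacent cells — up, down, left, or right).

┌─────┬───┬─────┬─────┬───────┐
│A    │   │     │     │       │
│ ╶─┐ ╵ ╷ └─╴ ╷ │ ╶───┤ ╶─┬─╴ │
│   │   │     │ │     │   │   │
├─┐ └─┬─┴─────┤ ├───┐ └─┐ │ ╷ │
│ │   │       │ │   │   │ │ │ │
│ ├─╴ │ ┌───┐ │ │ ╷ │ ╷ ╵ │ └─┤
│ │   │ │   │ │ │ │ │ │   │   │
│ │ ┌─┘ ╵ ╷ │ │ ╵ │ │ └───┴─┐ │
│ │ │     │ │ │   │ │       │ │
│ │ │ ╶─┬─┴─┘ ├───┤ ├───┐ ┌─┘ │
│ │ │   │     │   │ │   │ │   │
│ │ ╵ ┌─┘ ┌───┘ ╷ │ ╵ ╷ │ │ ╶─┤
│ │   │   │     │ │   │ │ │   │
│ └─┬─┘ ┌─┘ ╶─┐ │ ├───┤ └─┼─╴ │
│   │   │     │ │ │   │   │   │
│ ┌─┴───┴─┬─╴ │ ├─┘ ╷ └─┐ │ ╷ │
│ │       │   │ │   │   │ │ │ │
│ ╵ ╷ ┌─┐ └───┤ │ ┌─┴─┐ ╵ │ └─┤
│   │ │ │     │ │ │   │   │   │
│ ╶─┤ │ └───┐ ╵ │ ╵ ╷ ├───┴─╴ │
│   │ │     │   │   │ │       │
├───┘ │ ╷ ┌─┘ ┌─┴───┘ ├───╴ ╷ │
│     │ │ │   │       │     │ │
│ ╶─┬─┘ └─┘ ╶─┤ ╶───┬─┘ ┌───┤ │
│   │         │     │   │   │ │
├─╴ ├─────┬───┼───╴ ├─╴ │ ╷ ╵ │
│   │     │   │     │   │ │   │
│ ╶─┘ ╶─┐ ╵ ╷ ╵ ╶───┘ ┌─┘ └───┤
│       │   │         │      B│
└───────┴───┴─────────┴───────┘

Counting cells with exactly 2 passages:
Total corridor cells: 177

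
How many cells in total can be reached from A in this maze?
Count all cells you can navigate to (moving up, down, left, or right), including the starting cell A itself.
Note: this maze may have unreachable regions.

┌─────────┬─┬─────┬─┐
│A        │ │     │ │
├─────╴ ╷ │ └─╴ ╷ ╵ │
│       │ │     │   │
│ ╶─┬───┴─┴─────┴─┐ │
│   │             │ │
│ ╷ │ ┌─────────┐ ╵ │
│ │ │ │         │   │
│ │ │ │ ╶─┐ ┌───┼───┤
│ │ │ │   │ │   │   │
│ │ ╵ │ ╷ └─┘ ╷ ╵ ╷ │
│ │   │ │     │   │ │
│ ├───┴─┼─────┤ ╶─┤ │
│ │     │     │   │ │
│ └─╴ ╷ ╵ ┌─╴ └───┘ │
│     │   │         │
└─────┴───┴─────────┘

Using BFS/flood-fill to find all reachable cells from A:
Maze size: 8 × 10 = 80 total cells
All cells are reachable — the maze is fully connected.
Reachable cells: 80

Reachable region (· marks reachable cells):

┌─────────┬─┬─────┬─┐
│A · · · ·│·│· · ·│·│
├─────╴ ╷ │ └─╴ ╷ ╵ │
│· · · ·│·│· · ·│· ·│
│ ╶─┬───┴─┴─────┴─┐ │
│· ·│· · · · · · ·│·│
│ ╷ │ ┌─────────┐ ╵ │
│·│·│·│· · · · ·│· ·│
│ │ │ │ ╶─┐ ┌───┼───┤
│·│·│·│· ·│·│· ·│· ·│
│ │ ╵ │ ╷ └─┘ ╷ ╵ ╷ │
│·│· ·│·│· · ·│· ·│·│
│ ├───┴─┼─────┤ ╶─┤ │
│·│· · ·│· · ·│· ·│·│
│ └─╴ ╷ ╵ ┌─╴ └───┘ │
│· · ·│· ·│· · · · ·│
└─────┴───┴─────────┘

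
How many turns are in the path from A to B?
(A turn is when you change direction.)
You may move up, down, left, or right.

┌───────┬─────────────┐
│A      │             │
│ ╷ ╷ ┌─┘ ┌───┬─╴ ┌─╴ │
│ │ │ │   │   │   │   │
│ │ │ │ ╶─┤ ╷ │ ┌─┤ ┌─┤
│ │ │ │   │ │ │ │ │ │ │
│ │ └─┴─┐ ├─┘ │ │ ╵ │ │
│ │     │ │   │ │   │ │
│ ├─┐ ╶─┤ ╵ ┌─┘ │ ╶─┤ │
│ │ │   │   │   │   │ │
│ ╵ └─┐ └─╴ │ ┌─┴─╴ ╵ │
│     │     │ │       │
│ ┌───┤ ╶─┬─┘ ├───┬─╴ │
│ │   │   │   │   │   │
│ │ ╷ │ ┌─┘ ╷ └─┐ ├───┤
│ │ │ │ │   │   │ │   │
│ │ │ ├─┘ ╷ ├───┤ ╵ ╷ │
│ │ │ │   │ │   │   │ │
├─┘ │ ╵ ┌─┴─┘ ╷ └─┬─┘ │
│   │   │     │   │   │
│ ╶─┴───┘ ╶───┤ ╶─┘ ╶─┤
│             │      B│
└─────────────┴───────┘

Directions: right, down, down, down, right, down, right, down, right, right, up, left, up, up, left, up, right, up, right, right, right, right, down, left, down, down, down, left, down, down, left, down, left, down, left, down, left, up, up, up, left, down, down, down, left, down, right, right, right, right, up, right, right, up, right, down, down, right, right, right
Number of turns: 38

Solution:

┌───────┬─────────────┐
│A ↓    │↱ → → → ↓    │
│ ╷ ╷ ┌─┘ ┌───┬─╴ ┌─╴ │
│ │↓│ │↱ ↑│   │↓ ↲│   │
│ │ │ │ ╶─┤ ╷ │ ┌─┤ ┌─┤
│ │↓│ │↑ ↰│ │ │↓│ │ │ │
│ │ └─┴─┐ ├─┘ │ │ ╵ │ │
│ │↳ ↓  │↑│   │↓│   │ │
│ ├─┐ ╶─┤ ╵ ┌─┘ │ ╶─┤ │
│ │ │↳ ↓│↑ ↰│↓ ↲│   │ │
│ ╵ └─┐ └─╴ │ ┌─┴─╴ ╵ │
│     │↳ → ↑│↓│       │
│ ┌───┤ ╶─┬─┘ ├───┬─╴ │
│ │↓ ↰│   │↓ ↲│   │   │
│ │ ╷ │ ┌─┘ ╷ └─┐ ├───┤
│ │↓│↑│ │↓ ↲│   │ │   │
│ │ │ ├─┘ ╷ ├───┤ ╵ ╷ │
│ │↓│↑│↓ ↲│ │↱ ↓│   │ │
├─┘ │ ╵ ┌─┴─┘ ╷ └─┬─┘ │
│↓ ↲│↑ ↲│↱ → ↑│↓  │   │
│ ╶─┴───┘ ╶───┤ ╶─┘ ╶─┤
│↳ → → → ↑    │↳ → → B│
└─────────────┴───────┘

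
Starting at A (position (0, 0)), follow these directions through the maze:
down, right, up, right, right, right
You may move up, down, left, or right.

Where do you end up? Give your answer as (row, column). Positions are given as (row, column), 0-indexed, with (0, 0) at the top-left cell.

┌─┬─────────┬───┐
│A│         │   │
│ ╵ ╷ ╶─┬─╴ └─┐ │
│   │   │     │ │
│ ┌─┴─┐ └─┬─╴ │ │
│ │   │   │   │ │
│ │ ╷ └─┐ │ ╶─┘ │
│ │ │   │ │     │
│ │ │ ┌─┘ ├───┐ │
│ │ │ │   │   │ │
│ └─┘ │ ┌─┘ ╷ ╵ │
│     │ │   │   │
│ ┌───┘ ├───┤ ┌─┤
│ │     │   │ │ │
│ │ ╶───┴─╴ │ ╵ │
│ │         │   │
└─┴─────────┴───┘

Following directions step by step:
Start: (0, 0)
  down: (0, 0) → (1, 0)
  right: (1, 0) → (1, 1)
  up: (1, 1) → (0, 1)
  right: (0, 1) → (0, 2)
  right: (0, 2) → (0, 3)
  right: (0, 3) → (0, 4)
Final position: (0, 4)

Path taken:

┌─┬─────────┬───┐
│A│↱ → → B  │   │
│ ╵ ╷ ╶─┬─╴ └─┐ │
│↳ ↑│   │     │ │
│ ┌─┴─┐ └─┬─╴ │ │
│ │   │   │   │ │
│ │ ╷ └─┐ │ ╶─┘ │
│ │ │   │ │     │
│ │ │ ┌─┘ ├───┐ │
│ │ │ │   │   │ │
│ └─┘ │ ┌─┘ ╷ ╵ │
│     │ │   │   │
│ ┌───┘ ├───┤ ┌─┤
│ │     │   │ │ │
│ │ ╶───┴─╴ │ ╵ │
│ │         │   │
└─┴─────────┴───┘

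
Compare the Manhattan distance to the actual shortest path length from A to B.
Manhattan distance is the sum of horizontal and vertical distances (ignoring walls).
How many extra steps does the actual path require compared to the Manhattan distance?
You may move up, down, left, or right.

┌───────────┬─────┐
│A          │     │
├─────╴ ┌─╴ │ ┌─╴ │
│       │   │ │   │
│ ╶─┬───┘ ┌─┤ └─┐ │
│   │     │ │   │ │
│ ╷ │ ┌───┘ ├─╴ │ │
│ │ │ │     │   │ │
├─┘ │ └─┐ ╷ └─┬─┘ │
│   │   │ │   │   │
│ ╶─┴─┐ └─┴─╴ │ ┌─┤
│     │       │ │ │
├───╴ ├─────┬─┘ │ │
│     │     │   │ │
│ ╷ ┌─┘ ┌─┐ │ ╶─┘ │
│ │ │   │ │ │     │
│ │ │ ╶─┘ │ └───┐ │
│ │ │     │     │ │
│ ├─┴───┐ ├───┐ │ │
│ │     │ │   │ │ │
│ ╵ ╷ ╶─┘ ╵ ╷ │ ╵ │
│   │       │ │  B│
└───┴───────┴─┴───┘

Manhattan distance: |10 - 0| + |8 - 0| = 18
Actual path length: 44
Extra steps: 44 - 18 = 26

Solution:

┌───────────┬─────┐
│A → → ↓    │     │
├─────╴ ┌─╴ │ ┌─╴ │
│↓ ← ← ↲│   │ │   │
│ ╶─┬───┘ ┌─┤ └─┐ │
│↳ ↓│     │ │   │ │
│ ╷ │ ┌───┘ ├─╴ │ │
│ │↓│ │     │   │ │
├─┘ │ └─┐ ╷ └─┬─┘ │
│↓ ↲│   │ │   │   │
│ ╶─┴─┐ └─┴─╴ │ ┌─┤
│↳ → ↓│       │ │ │
├───╴ ├─────┬─┘ │ │
│↓ ← ↲│↱ → ↓│   │ │
│ ╷ ┌─┘ ┌─┐ │ ╶─┘ │
│↓│ │↱ ↑│ │↓│     │
│ │ │ ╶─┘ │ └───┐ │
│↓│ │↑ ← ↰│↳ → ↓│ │
│ ├─┴───┐ ├───┐ │ │
│↓│↱ ↓  │↑│   │↓│ │
│ ╵ ╷ ╶─┘ ╵ ╷ │ ╵ │
│↳ ↑│↳ → ↑  │ │↳ B│
└───┴───────┴─┴───┘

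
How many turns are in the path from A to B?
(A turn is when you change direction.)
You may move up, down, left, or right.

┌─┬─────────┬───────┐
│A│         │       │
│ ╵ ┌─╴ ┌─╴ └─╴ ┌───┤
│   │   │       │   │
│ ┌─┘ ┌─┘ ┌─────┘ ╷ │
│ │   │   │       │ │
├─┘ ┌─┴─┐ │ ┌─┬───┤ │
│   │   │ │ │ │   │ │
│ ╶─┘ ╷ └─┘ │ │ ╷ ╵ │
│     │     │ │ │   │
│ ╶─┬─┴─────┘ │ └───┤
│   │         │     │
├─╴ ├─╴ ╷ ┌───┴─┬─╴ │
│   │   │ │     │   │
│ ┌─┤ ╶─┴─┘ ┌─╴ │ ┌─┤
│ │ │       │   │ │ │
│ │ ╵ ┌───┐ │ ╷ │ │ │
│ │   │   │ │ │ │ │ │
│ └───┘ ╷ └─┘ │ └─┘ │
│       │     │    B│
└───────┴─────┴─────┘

Directions: down, right, up, right, right, down, left, down, left, down, left, down, down, right, down, left, down, down, down, right, right, right, up, right, down, right, right, up, up, right, down, down, right, right
Number of turns: 23

Solution:

┌─┬─────────┬───────┐
│A│↱ → ↓    │       │
│ ╵ ┌─╴ ┌─╴ └─╴ ┌───┤
│↳ ↑│↓ ↲│       │   │
│ ┌─┘ ┌─┘ ┌─────┘ ╷ │
│ │↓ ↲│   │       │ │
├─┘ ┌─┴─┐ │ ┌─┬───┤ │
│↓ ↲│   │ │ │ │   │ │
│ ╶─┘ ╷ └─┘ │ │ ╷ ╵ │
│↓    │     │ │ │   │
│ ╶─┬─┴─────┘ │ └───┤
│↳ ↓│         │     │
├─╴ ├─╴ ╷ ┌───┴─┬─╴ │
│↓ ↲│   │ │     │   │
│ ┌─┤ ╶─┴─┘ ┌─╴ │ ┌─┤
│↓│ │       │↱ ↓│ │ │
│ │ ╵ ┌───┐ │ ╷ │ │ │
│↓│   │↱ ↓│ │↑│↓│ │ │
│ └───┘ ╷ └─┘ │ └─┘ │
│↳ → → ↑│↳ → ↑│↳ → B│
└───────┴─────┴─────┘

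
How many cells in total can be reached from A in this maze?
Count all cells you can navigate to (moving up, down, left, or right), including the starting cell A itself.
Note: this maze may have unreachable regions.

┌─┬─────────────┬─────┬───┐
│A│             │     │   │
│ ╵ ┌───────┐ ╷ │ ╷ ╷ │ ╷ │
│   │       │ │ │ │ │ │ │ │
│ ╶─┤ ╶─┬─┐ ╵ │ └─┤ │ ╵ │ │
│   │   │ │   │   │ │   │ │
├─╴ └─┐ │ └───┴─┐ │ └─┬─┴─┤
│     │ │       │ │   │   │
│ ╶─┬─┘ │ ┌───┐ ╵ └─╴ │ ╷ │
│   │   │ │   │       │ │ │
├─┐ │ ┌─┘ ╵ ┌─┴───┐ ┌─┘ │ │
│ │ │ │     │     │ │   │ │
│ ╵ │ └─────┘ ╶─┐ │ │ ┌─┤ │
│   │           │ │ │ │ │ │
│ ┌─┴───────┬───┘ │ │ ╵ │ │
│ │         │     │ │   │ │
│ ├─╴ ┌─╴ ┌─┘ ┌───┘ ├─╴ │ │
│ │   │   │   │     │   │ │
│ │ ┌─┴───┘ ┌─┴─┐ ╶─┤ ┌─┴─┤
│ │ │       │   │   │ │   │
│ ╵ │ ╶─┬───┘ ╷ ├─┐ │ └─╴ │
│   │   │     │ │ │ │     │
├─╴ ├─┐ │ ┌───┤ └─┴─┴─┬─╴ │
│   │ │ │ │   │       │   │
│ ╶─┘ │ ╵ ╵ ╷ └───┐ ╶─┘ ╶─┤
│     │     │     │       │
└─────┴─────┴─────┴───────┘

Using BFS/flood-fill to find all reachable cells from A:
Maze size: 13 × 13 = 169 total cells
1 cell(s) are walled off and cannot be reached from A.
Reachable cells: 168

Reachable region (· marks reachable cells):

┌─┬─────────────┬─────┬───┐
│A│· · · · · · ·│· · ·│· ·│
│ ╵ ┌───────┐ ╷ │ ╷ ╷ │ ╷ │
│· ·│· · · ·│·│·│·│·│·│·│·│
│ ╶─┤ ╶─┬─┐ ╵ │ └─┤ │ ╵ │ │
│· ·│· ·│·│· ·│· ·│·│· ·│·│
├─╴ └─┐ │ └───┴─┐ │ └─┬─┴─┤
│· · ·│·│· · · ·│·│· ·│· ·│
│ ╶─┬─┘ │ ┌───┐ ╵ └─╴ │ ╷ │
│· ·│· ·│·│· ·│· · · ·│·│·│
├─┐ │ ┌─┘ ╵ ┌─┴───┐ ┌─┘ │ │
│·│·│·│· · ·│· · ·│·│· ·│·│
│ ╵ │ └─────┘ ╶─┐ │ │ ┌─┤ │
│· ·│· · · · · ·│·│·│·│·│·│
│ ┌─┴───────┬───┘ │ │ ╵ │ │
│·│· · · · ·│· · ·│·│· ·│·│
│ ├─╴ ┌─╴ ┌─┘ ┌───┘ ├─╴ │ │
│·│· ·│· ·│· ·│· · ·│· ·│·│
│ │ ┌─┴───┘ ┌─┴─┐ ╶─┤ ┌─┴─┤
│·│·│· · · ·│· ·│· ·│·│· ·│
│ ╵ │ ╶─┬───┘ ╷ ├─┐ │ └─╴ │
│· ·│· ·│· · ·│·│ │·│· · ·│
├─╴ ├─┐ │ ┌───┤ └─┴─┴─┬─╴ │
│· ·│·│·│·│· ·│· · · ·│· ·│
│ ╶─┘ │ ╵ ╵ ╷ └───┐ ╶─┘ ╶─┤
│· · ·│· · ·│· · ·│· · · ·│
└─────┴─────┴─────┴───────┘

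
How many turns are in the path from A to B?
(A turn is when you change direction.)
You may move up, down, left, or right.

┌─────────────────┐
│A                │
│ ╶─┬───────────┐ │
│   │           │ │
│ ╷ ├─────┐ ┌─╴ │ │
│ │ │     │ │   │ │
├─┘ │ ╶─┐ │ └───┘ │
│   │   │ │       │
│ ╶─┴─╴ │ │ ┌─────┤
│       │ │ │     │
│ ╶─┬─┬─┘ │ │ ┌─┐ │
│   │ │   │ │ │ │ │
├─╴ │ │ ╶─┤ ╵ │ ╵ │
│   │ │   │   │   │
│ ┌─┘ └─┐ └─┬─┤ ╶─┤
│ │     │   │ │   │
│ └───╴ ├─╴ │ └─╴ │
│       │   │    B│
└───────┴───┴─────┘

Directions: right, right, right, right, right, right, right, right, down, down, down, left, left, left, down, down, down, right, up, up, right, right, down, down, left, down, right, down
Number of turns: 11

Solution:

┌─────────────────┐
│A → → → → → → → ↓│
│ ╶─┬───────────┐ │
│   │           │↓│
│ ╷ ├─────┐ ┌─╴ │ │
│ │ │     │ │   │↓│
├─┘ │ ╶─┐ │ └───┘ │
│   │   │ │↓ ← ← ↲│
│ ╶─┴─╴ │ │ ┌─────┤
│       │ │↓│↱ → ↓│
│ ╶─┬─┬─┘ │ │ ┌─┐ │
│   │ │   │↓│↑│ │↓│
├─╴ │ │ ╶─┤ ╵ │ ╵ │
│   │ │   │↳ ↑│↓ ↲│
│ ┌─┘ └─┐ └─┬─┤ ╶─┤
│ │     │   │ │↳ ↓│
│ └───╴ ├─╴ │ └─╴ │
│       │   │    B│
└───────┴───┴─────┘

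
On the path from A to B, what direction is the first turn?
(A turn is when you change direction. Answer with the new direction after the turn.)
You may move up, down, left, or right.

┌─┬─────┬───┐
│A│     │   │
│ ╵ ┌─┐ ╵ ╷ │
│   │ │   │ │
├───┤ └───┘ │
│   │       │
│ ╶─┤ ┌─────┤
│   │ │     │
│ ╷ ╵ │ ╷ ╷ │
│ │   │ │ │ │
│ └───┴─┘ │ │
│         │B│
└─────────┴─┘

Directions: down, right, up, right, right, down, right, up, right, down, down, left, left, left, down, down, left, up, left, down, down, right, right, right, right, up, up, right, down, down
First turn direction: right

Solution:

┌─┬─────┬───┐
│A│↱ → ↓│↱ ↓│
│ ╵ ┌─┐ ╵ ╷ │
│↳ ↑│ │↳ ↑│↓│
├───┤ └───┘ │
│   │↓ ← ← ↲│
│ ╶─┤ ┌─────┤
│↓ ↰│↓│  ↱ ↓│
│ ╷ ╵ │ ╷ ╷ │
│↓│↑ ↲│ │↑│↓│
│ └───┴─┘ │ │
│↳ → → → ↑│B│
└─────────┴─┘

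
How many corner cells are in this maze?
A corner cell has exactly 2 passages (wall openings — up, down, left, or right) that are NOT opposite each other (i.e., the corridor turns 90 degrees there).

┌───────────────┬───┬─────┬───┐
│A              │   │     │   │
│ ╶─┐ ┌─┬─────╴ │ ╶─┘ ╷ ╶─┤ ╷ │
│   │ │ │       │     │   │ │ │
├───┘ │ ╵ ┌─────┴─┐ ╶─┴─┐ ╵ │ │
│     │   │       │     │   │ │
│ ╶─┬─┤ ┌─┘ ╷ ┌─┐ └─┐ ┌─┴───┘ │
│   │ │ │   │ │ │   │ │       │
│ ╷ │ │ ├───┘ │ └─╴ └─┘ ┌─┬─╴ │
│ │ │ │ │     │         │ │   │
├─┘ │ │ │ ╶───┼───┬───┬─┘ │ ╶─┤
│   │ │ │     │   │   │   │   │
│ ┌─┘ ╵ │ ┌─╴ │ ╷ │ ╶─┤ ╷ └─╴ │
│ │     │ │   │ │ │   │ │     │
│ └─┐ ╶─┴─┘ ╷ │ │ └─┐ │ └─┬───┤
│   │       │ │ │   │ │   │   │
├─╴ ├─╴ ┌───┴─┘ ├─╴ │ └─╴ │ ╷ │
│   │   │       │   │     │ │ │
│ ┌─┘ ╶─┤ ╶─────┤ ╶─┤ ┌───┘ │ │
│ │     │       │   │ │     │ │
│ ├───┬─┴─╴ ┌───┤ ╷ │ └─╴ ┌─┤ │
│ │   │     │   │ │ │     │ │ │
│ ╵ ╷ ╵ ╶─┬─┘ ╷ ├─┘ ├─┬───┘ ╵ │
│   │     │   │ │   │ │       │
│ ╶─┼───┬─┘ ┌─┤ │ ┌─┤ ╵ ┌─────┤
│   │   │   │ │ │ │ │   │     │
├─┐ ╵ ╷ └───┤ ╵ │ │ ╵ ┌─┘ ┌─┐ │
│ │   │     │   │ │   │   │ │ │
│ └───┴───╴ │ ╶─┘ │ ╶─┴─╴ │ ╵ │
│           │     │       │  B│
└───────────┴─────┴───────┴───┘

Counting corner cells (2 non-opposite passages):
Total corners: 107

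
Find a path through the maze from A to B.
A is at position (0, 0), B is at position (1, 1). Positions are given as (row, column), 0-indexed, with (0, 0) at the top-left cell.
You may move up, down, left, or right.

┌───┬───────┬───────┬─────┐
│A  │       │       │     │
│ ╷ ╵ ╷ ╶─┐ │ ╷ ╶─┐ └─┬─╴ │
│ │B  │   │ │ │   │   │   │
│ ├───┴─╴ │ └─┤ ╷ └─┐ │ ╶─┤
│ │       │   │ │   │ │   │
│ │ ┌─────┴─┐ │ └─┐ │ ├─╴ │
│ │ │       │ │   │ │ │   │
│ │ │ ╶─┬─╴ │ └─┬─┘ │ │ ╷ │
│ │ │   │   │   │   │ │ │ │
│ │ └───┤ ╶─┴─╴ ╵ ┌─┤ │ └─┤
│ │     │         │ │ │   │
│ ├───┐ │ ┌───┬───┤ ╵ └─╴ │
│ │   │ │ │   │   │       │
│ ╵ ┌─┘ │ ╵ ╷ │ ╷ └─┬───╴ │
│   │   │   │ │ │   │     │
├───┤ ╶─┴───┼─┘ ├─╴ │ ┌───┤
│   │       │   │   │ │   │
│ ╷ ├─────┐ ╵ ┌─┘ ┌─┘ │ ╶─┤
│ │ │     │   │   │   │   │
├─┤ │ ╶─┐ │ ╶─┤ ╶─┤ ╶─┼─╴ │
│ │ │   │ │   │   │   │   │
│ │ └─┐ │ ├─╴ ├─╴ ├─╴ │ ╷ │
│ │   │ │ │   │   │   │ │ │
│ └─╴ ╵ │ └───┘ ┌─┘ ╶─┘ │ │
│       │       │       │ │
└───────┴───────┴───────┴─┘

Finding the shortest path from (0, 0) to (1, 1):
Path length: 2 steps
Directions: right → down

Solution:

┌───┬───────┬───────┬─────┐
│A ↓│       │       │     │
│ ╷ ╵ ╷ ╶─┐ │ ╷ ╶─┐ └─┬─╴ │
│ │B  │   │ │ │   │   │   │
│ ├───┴─╴ │ └─┤ ╷ └─┐ │ ╶─┤
│ │       │   │ │   │ │   │
│ │ ┌─────┴─┐ │ └─┐ │ ├─╴ │
│ │ │       │ │   │ │ │   │
│ │ │ ╶─┬─╴ │ └─┬─┘ │ │ ╷ │
│ │ │   │   │   │   │ │ │ │
│ │ └───┤ ╶─┴─╴ ╵ ┌─┤ │ └─┤
│ │     │         │ │ │   │
│ ├───┐ │ ┌───┬───┤ ╵ └─╴ │
│ │   │ │ │   │   │       │
│ ╵ ┌─┘ │ ╵ ╷ │ ╷ └─┬───╴ │
│   │   │   │ │ │   │     │
├───┤ ╶─┴───┼─┘ ├─╴ │ ┌───┤
│   │       │   │   │ │   │
│ ╷ ├─────┐ ╵ ┌─┘ ┌─┘ │ ╶─┤
│ │ │     │   │   │   │   │
├─┤ │ ╶─┐ │ ╶─┤ ╶─┤ ╶─┼─╴ │
│ │ │   │ │   │   │   │   │
│ │ └─┐ │ ├─╴ ├─╴ ├─╴ │ ╷ │
│ │   │ │ │   │   │   │ │ │
│ └─╴ ╵ │ └───┘ ┌─┘ ╶─┘ │ │
│       │       │       │ │
└───────┴───────┴───────┴─┘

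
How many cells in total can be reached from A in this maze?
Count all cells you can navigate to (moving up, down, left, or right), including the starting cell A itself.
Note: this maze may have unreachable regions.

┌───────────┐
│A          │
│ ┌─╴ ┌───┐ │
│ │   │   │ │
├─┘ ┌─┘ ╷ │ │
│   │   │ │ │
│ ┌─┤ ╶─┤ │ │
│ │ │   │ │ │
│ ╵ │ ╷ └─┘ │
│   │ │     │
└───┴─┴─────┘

Using BFS/flood-fill to find all reachable cells from A:
Maze size: 5 × 6 = 30 total cells
All cells are reachable — the maze is fully connected.
Reachable cells: 30

Reachable region (· marks reachable cells):

┌───────────┐
│A · · · · ·│
│ ┌─╴ ┌───┐ │
│·│· ·│· ·│·│
├─┘ ┌─┘ ╷ │ │
│· ·│· ·│·│·│
│ ┌─┤ ╶─┤ │ │
│·│·│· ·│·│·│
│ ╵ │ ╷ └─┘ │
│· ·│·│· · ·│
└───┴─┴─────┘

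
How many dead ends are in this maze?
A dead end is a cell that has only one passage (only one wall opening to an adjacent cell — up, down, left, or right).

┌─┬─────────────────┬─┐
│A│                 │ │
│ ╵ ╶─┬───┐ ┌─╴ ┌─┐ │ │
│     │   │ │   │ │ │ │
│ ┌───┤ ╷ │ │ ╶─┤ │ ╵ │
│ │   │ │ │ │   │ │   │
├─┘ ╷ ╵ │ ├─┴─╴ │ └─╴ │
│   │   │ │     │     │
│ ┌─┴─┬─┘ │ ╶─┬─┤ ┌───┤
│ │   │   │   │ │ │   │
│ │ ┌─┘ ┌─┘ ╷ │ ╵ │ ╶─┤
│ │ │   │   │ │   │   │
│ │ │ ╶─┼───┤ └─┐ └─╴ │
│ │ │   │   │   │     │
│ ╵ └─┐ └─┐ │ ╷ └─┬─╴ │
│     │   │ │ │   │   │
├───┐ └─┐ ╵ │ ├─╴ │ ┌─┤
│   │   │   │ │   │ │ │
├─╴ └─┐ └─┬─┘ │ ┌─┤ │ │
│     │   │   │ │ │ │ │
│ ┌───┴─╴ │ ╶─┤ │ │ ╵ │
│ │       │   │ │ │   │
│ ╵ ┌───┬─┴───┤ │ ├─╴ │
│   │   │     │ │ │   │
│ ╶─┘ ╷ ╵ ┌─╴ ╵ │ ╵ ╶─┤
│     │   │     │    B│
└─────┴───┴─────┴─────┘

Checking each cell for number of passages:

Dead ends found at positions:
  (0, 0)
  (0, 10)
  (1, 2)
  (1, 8)
  (2, 0)
  (2, 5)
  (4, 2)
  (4, 7)
  (4, 10)
  (5, 4)
  (6, 4)
  (8, 0)
  (8, 10)
  (9, 2)
  (9, 8)
  (10, 6)
  (12, 5)
  (12, 10)
Total dead ends: 18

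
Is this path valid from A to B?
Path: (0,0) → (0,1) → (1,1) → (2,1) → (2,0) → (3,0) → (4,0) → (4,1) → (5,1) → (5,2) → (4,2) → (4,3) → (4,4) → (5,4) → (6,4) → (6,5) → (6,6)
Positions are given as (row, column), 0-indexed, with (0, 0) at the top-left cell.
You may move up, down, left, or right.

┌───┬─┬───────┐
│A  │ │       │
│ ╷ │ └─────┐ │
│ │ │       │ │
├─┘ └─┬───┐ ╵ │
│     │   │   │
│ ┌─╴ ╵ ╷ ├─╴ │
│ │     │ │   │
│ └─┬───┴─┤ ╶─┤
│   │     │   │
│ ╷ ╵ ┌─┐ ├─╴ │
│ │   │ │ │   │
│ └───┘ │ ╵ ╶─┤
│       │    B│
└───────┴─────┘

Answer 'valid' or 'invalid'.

Checking path validity:
Result: All consecutive moves are passable.

valid

Correct solution:

┌───┬─┬───────┐
│A ↓│ │       │
│ ╷ │ └─────┐ │
│ │↓│       │ │
├─┘ └─┬───┐ ╵ │
│↓ ↲  │   │   │
│ ┌─╴ ╵ ╷ ├─╴ │
│↓│     │ │   │
│ └─┬───┴─┤ ╶─┤
│↳ ↓│↱ → ↓│   │
│ ╷ ╵ ┌─┐ ├─╴ │
│ │↳ ↑│ │↓│   │
│ └───┘ │ ╵ ╶─┤
│       │↳ → B│
└───────┴─────┘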